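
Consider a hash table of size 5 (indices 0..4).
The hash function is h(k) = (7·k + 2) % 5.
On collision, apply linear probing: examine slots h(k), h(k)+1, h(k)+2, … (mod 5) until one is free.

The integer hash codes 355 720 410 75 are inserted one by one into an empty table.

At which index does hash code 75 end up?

355: h=2 -> slot 2
720: h=2, probe 2,3 -> slot 3
410: h=2, probe 2,3,4 -> slot 4
75: h=2, probe 2,3,4,0 -> slot 0
Table: [75, ∅, 355, 720, 410]

0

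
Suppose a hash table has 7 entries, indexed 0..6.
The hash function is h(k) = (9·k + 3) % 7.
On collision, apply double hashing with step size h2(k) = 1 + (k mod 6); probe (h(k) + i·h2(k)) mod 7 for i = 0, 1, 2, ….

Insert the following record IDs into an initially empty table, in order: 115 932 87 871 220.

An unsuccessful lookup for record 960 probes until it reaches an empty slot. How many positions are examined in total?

115: h=2 -> slot 2
932: h=5 -> slot 5
87: h=2, h2=4, probe 2,6 -> slot 6
871: h=2, h2=2, probe 2,4 -> slot 4
220: h=2, h2=5, probe 2,0 -> slot 0
Table: [220, ∅, 115, ∅, 871, 932, 87]
Lookup 960: h=5, h2=1, probe 5,6,0,1 → slot 1 empty, not found.

4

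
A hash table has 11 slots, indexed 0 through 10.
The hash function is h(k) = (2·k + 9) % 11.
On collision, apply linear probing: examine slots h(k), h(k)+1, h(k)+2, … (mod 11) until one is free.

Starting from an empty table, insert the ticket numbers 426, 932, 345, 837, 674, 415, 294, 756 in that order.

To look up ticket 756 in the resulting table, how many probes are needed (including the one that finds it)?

7

Insert 426: h=3, slot 3 empty -> index 3.
Insert 932: h=3, slot 3 occupied -> index 4.
Insert 345: h=6, slot 6 empty -> index 6.
Insert 837: h=0, slot 0 empty -> index 0.
Insert 674: h=4, slot 4 occupied -> index 5.
Insert 415: h=3, slots 3,4,5,6 occupied -> index 7.
Insert 294: h=3, slots 3,4,5,6,7 occupied -> index 8.
Insert 756: h=3, slots 3,4,5,6,7,8 occupied -> index 9.
Table: [837, _, _, 426, 932, 674, 345, 415, 294, 756, _]
Lookup 756: h=3, probe 3,4,5,6,7,8,9 → found at 9.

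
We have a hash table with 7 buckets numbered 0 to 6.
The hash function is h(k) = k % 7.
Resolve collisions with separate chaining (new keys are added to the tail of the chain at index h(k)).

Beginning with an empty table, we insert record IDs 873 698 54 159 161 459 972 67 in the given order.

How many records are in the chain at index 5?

4

873 → bucket 5
698 → bucket 5 (collision)
54 → bucket 5 (collision)
159 → bucket 5 (collision)
161 → bucket 0
459 → bucket 4
972 → bucket 6
67 → bucket 4 (collision)
Final buckets:
0: 161
1: —
2: —
3: —
4: 459 -> 67
5: 873 -> 698 -> 54 -> 159
6: 972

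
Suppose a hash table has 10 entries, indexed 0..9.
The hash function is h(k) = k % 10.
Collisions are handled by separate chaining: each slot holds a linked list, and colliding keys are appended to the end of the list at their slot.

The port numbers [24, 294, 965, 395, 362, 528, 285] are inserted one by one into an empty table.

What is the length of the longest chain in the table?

Insert 24: h=4, bucket 4 empty -> new chain.
Insert 294: h=4, bucket 4 nonempty -> append to chain.
Insert 965: h=5, bucket 5 empty -> new chain.
Insert 395: h=5, bucket 5 nonempty -> append to chain.
Insert 362: h=2, bucket 2 empty -> new chain.
Insert 528: h=8, bucket 8 empty -> new chain.
Insert 285: h=5, bucket 5 nonempty -> append to chain.
Final buckets:
0: .
1: .
2: 362
3: .
4: 24 -> 294
5: 965 -> 395 -> 285
6: .
7: .
8: 528
9: .

3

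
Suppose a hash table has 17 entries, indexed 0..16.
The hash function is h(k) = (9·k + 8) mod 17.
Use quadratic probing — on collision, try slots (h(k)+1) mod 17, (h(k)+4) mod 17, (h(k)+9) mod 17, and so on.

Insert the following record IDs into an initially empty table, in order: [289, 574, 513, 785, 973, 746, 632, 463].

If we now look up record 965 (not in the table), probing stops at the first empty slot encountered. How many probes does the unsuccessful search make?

Insert 289: h=8, slot 8 empty => index 8.
Insert 574: h=6, slot 6 empty => index 6.
Insert 513: h=1, slot 1 empty => index 1.
Insert 785: h=1, slot 1 occupied => index 2.
Insert 973: h=10, slot 10 empty => index 10.
Insert 746: h=7, slot 7 empty => index 7.
Insert 632: h=1, slots 1,2 occupied => index 5.
Insert 463: h=10, slot 10 occupied => index 11.
Table: [—, 513, 785, —, —, 632, 574, 746, 289, —, 973, 463, —, —, —, —, —]
Lookup 965: h=6, probe 6,7,10,15 → slot 15 empty, not found.

4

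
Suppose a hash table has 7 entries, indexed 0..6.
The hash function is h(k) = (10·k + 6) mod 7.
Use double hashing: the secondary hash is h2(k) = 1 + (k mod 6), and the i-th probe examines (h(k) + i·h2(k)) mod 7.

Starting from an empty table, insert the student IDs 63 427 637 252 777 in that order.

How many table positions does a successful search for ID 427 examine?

63: h=6 -> slot 6
427: h=6, h2=2, probe 6,1 -> slot 1
637: h=6, h2=2, probe 6,1,3 -> slot 3
252: h=6, h2=1, probe 6,0 -> slot 0
777: h=6, h2=4, probe 6,3,0,4 -> slot 4
Table: [252, 427, ∅, 637, 777, ∅, 63]
Lookup 427: h=6, h2=2, probe 6,1 → found at 1.

2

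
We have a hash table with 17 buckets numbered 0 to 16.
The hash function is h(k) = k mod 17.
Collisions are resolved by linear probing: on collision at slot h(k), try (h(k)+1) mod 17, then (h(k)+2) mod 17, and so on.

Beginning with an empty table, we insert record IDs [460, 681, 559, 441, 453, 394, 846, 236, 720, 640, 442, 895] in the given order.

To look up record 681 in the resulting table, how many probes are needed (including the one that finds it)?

Insert 460: h=1, slot 1 empty => index 1.
Insert 681: h=1, slot 1 occupied => index 2.
Insert 559: h=15, slot 15 empty => index 15.
Insert 441: h=16, slot 16 empty => index 16.
Insert 453: h=11, slot 11 empty => index 11.
Insert 394: h=3, slot 3 empty => index 3.
Insert 846: h=13, slot 13 empty => index 13.
Insert 236: h=15, slots 15,16 occupied => index 0.
Insert 720: h=6, slot 6 empty => index 6.
Insert 640: h=11, slot 11 occupied => index 12.
Insert 442: h=0, slots 0,1,2,3 occupied => index 4.
Insert 895: h=11, slots 11,12,13 occupied => index 14.
Table: [236, 460, 681, 394, 442, -, 720, -, -, -, -, 453, 640, 846, 895, 559, 441]
Lookup 681: h=1, probe 1,2 → found at 2.

2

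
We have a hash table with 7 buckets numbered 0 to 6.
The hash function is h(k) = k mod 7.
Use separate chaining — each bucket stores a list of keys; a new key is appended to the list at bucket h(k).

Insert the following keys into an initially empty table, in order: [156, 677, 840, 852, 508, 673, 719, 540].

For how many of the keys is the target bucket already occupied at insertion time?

3

156 -> bucket 2
677 -> bucket 5
840 -> bucket 0
852 -> bucket 5 (collision)
508 -> bucket 4
673 -> bucket 1
719 -> bucket 5 (collision)
540 -> bucket 1 (collision)
Final buckets:
0: 840
1: 673 -> 540
2: 156
3: ∅
4: 508
5: 677 -> 852 -> 719
6: ∅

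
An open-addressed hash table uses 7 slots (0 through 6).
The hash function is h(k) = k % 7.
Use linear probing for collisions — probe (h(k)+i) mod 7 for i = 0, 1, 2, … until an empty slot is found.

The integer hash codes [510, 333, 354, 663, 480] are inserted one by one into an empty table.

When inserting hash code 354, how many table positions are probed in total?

Insert 510: h=6, slot 6 empty => index 6.
Insert 333: h=4, slot 4 empty => index 4.
Insert 354: h=4, slot 4 occupied => index 5.
Insert 663: h=5, slots 5,6 occupied => index 0.
Insert 480: h=4, slots 4,5,6,0 occupied => index 1.
Table: [663, 480, —, —, 333, 354, 510]

2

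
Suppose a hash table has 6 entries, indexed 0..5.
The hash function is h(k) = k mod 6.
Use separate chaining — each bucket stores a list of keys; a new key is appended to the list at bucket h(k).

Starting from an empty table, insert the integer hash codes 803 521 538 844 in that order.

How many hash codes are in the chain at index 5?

2

Insert 803: h=5, bucket 5 empty -> new chain.
Insert 521: h=5, bucket 5 nonempty -> append to chain.
Insert 538: h=4, bucket 4 empty -> new chain.
Insert 844: h=4, bucket 4 nonempty -> append to chain.
Final buckets:
0: ∅
1: ∅
2: ∅
3: ∅
4: 538 -> 844
5: 803 -> 521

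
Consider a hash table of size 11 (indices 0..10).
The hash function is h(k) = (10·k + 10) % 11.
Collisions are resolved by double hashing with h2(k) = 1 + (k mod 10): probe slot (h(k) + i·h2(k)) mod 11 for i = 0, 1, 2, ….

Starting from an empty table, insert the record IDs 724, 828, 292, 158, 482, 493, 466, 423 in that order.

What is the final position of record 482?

10

724 hashes to 1; slot 1 is free → place at 1.
828 hashes to 7; slot 7 is free → place at 7.
292 hashes to 4; slot 4 is free → place at 4.
158 hashes to 6; slot 6 is free → place at 6.
482 hashes to 1, h2=3; 1,4,7 taken → place at 10.
493 hashes to 1, h2=4; 1 taken → place at 5.
466 hashes to 6, h2=7; 6 taken → place at 2.
423 hashes to 5, h2=4; 5 taken → place at 9.
Table: [∅, 724, 466, ∅, 292, 493, 158, 828, ∅, 423, 482]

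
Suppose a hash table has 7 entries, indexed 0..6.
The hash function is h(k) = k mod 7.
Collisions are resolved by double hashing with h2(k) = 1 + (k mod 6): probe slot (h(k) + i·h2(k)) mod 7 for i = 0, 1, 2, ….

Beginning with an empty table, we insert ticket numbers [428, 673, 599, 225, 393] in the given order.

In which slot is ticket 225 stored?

5

Insert 428: h=1, slot 1 empty => index 1.
Insert 673: h=1, h2=2, slot 1 occupied => index 3.
Insert 599: h=4, slot 4 empty => index 4.
Insert 225: h=1, h2=4, slot 1 occupied => index 5.
Insert 393: h=1, h2=4, slots 1,5 occupied => index 2.
Table: [-, 428, 393, 673, 599, 225, -]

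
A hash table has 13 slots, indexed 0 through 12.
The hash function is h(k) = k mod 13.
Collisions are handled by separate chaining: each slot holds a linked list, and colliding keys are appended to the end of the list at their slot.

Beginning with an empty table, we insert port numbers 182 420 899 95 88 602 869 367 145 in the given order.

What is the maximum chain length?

3

Insert 182: h=0, bucket 0 empty → new chain.
Insert 420: h=4, bucket 4 empty → new chain.
Insert 899: h=2, bucket 2 empty → new chain.
Insert 95: h=4, bucket 4 nonempty → append to chain.
Insert 88: h=10, bucket 10 empty → new chain.
Insert 602: h=4, bucket 4 nonempty → append to chain.
Insert 869: h=11, bucket 11 empty → new chain.
Insert 367: h=3, bucket 3 empty → new chain.
Insert 145: h=2, bucket 2 nonempty → append to chain.
Final buckets:
0: 182
1: _
2: 899 -> 145
3: 367
4: 420 -> 95 -> 602
5: _
6: _
7: _
8: _
9: _
10: 88
11: 869
12: _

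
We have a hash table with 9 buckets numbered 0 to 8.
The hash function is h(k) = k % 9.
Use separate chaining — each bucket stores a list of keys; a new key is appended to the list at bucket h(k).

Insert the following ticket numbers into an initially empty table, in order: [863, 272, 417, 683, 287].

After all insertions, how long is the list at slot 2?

1

Insert 863: h=8, bucket 8 empty → new chain.
Insert 272: h=2, bucket 2 empty → new chain.
Insert 417: h=3, bucket 3 empty → new chain.
Insert 683: h=8, bucket 8 nonempty → append to chain.
Insert 287: h=8, bucket 8 nonempty → append to chain.
Final buckets:
0: -
1: -
2: 272
3: 417
4: -
5: -
6: -
7: -
8: 863 -> 683 -> 287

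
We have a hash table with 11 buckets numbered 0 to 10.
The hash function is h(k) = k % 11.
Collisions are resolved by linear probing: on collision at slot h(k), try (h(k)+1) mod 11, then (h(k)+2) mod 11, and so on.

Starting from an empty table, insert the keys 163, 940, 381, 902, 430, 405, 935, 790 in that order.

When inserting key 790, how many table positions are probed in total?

Insert 163: h=9, slot 9 empty → index 9.
Insert 940: h=5, slot 5 empty → index 5.
Insert 381: h=7, slot 7 empty → index 7.
Insert 902: h=0, slot 0 empty → index 0.
Insert 430: h=1, slot 1 empty → index 1.
Insert 405: h=9, slot 9 occupied → index 10.
Insert 935: h=0, slots 0,1 occupied → index 2.
Insert 790: h=9, slots 9,10,0,1,2 occupied → index 3.
Table: [902, 430, 935, 790, ∅, 940, ∅, 381, ∅, 163, 405]

6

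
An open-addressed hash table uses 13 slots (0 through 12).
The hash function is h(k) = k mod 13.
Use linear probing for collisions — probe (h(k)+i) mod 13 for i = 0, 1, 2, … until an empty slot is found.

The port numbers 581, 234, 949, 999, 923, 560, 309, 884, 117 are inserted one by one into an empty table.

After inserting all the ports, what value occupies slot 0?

Insert 581: h=9, slot 9 empty -> index 9.
Insert 234: h=0, slot 0 empty -> index 0.
Insert 949: h=0, slot 0 occupied -> index 1.
Insert 999: h=11, slot 11 empty -> index 11.
Insert 923: h=0, slots 0,1 occupied -> index 2.
Insert 560: h=1, slots 1,2 occupied -> index 3.
Insert 309: h=10, slot 10 empty -> index 10.
Insert 884: h=0, slots 0,1,2,3 occupied -> index 4.
Insert 117: h=0, slots 0,1,2,3,4 occupied -> index 5.
Table: [234, 949, 923, 560, 884, 117, ∅, ∅, ∅, 581, 309, 999, ∅]

234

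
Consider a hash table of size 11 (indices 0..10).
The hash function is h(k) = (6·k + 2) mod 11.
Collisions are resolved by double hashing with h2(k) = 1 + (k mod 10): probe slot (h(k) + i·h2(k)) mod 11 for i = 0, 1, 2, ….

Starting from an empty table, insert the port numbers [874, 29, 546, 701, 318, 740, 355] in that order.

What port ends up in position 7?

874 hashes to 10; slot 10 is free => place at 10.
29 hashes to 0; slot 0 is free => place at 0.
546 hashes to 0, h2=7; 0 taken => place at 7.
701 hashes to 6; slot 6 is free => place at 6.
318 hashes to 7, h2=9; 7 taken => place at 5.
740 hashes to 9; slot 9 is free => place at 9.
355 hashes to 9, h2=6; 9 taken => place at 4.
Table: [29, —, —, —, 355, 318, 701, 546, —, 740, 874]

546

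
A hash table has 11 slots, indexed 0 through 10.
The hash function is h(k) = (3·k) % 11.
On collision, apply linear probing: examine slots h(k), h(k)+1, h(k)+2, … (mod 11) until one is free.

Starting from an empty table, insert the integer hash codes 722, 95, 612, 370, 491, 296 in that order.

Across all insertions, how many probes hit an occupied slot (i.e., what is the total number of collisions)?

10

722 hashes to 10; slot 10 is free => place at 10.
95 hashes to 10; 10 taken => place at 0.
612 hashes to 10; 10,0 taken => place at 1.
370 hashes to 10; 10,0,1 taken => place at 2.
491 hashes to 10; 10,0,1,2 taken => place at 3.
296 hashes to 8; slot 8 is free => place at 8.
Table: [95, 612, 370, 491, ∅, ∅, ∅, ∅, 296, ∅, 722]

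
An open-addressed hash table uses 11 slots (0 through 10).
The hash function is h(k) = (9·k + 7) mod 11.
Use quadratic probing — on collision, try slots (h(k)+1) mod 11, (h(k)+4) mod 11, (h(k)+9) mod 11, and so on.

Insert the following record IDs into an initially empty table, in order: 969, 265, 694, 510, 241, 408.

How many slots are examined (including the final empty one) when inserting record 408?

4

969 hashes to 5; slot 5 is free -> place at 5.
265 hashes to 5; 5 taken -> place at 6.
694 hashes to 5; 5,6 taken -> place at 9.
510 hashes to 10; slot 10 is free -> place at 10.
241 hashes to 9; 9,10 taken -> place at 2.
408 hashes to 5; 5,6,9 taken -> place at 3.
Table: [., ., 241, 408, ., 969, 265, ., ., 694, 510]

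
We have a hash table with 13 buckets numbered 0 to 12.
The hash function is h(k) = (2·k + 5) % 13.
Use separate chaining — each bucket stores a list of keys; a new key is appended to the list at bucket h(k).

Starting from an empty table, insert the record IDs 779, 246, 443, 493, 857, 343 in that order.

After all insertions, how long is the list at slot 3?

4

Insert 779: h=3, bucket 3 empty → new chain.
Insert 246: h=3, bucket 3 nonempty → append to chain.
Insert 443: h=7, bucket 7 empty → new chain.
Insert 493: h=3, bucket 3 nonempty → append to chain.
Insert 857: h=3, bucket 3 nonempty → append to chain.
Insert 343: h=2, bucket 2 empty → new chain.
Final buckets:
0: _
1: _
2: 343
3: 779 -> 246 -> 493 -> 857
4: _
5: _
6: _
7: 443
8: _
9: _
10: _
11: _
12: _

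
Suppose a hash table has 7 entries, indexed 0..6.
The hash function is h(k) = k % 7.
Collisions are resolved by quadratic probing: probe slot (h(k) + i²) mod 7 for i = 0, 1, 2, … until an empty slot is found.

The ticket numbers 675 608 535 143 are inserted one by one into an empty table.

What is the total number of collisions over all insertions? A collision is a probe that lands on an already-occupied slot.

675: h=3 → slot 3
608: h=6 → slot 6
535: h=3, probe 3,4 → slot 4
143: h=3, probe 3,4,0 → slot 0
Table: [143, _, _, 675, 535, _, 608]

3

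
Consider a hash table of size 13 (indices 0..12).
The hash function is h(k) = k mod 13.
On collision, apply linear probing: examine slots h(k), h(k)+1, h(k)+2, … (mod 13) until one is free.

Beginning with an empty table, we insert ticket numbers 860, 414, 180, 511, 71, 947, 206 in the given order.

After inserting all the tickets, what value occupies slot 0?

Insert 860: h=2, slot 2 empty => index 2.
Insert 414: h=11, slot 11 empty => index 11.
Insert 180: h=11, slot 11 occupied => index 12.
Insert 511: h=4, slot 4 empty => index 4.
Insert 71: h=6, slot 6 empty => index 6.
Insert 947: h=11, slots 11,12 occupied => index 0.
Insert 206: h=11, slots 11,12,0 occupied => index 1.
Table: [947, 206, 860, ., 511, ., 71, ., ., ., ., 414, 180]

947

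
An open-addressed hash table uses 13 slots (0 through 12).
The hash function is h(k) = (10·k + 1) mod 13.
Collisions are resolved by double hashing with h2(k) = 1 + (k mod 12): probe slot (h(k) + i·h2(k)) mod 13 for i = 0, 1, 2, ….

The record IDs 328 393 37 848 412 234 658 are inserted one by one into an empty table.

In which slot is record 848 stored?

1

Insert 328: h=5, slot 5 empty -> index 5.
Insert 393: h=5, h2=10, slot 5 occupied -> index 2.
Insert 37: h=7, slot 7 empty -> index 7.
Insert 848: h=5, h2=9, slot 5 occupied -> index 1.
Insert 412: h=0, slot 0 empty -> index 0.
Insert 234: h=1, h2=7, slot 1 occupied -> index 8.
Insert 658: h=3, slot 3 empty -> index 3.
Table: [412, 848, 393, 658, ., 328, ., 37, 234, ., ., ., .]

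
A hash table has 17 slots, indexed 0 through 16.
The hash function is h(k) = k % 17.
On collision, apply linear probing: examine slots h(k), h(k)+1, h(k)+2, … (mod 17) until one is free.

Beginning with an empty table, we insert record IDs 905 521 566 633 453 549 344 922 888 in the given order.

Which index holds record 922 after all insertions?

9

905: h=4 -> slot 4
521: h=11 -> slot 11
566: h=5 -> slot 5
633: h=4, probe 4,5,6 -> slot 6
453: h=11, probe 11,12 -> slot 12
549: h=5, probe 5,6,7 -> slot 7
344: h=4, probe 4,5,6,7,8 -> slot 8
922: h=4, probe 4,5,6,7,8,9 -> slot 9
888: h=4, probe 4,5,6,7,8,9,10 -> slot 10
Table: [_, _, _, _, 905, 566, 633, 549, 344, 922, 888, 521, 453, _, _, _, _]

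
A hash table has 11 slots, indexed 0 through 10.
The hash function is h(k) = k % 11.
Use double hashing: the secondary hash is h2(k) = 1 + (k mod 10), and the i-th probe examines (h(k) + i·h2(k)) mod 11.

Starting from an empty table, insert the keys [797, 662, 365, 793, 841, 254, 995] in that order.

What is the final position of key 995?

0

797: h=5 -> slot 5
662: h=2 -> slot 2
365: h=2, h2=6, probe 2,8 -> slot 8
793: h=1 -> slot 1
841: h=5, h2=2, probe 5,7 -> slot 7
254: h=1, h2=5, probe 1,6 -> slot 6
995: h=5, h2=6, probe 5,0 -> slot 0
Table: [995, 793, 662, -, -, 797, 254, 841, 365, -, -]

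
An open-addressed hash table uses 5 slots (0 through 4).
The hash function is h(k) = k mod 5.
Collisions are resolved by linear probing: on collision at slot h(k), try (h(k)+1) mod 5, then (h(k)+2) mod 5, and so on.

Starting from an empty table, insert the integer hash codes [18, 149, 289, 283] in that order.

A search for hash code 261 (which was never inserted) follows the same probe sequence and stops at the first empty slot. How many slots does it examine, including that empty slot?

2

Insert 18: h=3, slot 3 empty → index 3.
Insert 149: h=4, slot 4 empty → index 4.
Insert 289: h=4, slot 4 occupied → index 0.
Insert 283: h=3, slots 3,4,0 occupied → index 1.
Table: [289, 283, -, 18, 149]
Lookup 261: h=1, probe 1,2 → slot 2 empty, not found.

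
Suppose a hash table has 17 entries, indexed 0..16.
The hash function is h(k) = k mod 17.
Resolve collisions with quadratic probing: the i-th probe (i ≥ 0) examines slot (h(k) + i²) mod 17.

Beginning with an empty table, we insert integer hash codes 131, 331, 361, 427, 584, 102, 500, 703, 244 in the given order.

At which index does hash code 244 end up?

131: h=12 → slot 12
331: h=8 → slot 8
361: h=4 → slot 4
427: h=2 → slot 2
584: h=6 → slot 6
102: h=0 → slot 0
500: h=7 → slot 7
703: h=6, probe 6,7,10 → slot 10
244: h=6, probe 6,7,10,15 → slot 15
Table: [102, ∅, 427, ∅, 361, ∅, 584, 500, 331, ∅, 703, ∅, 131, ∅, ∅, 244, ∅]

15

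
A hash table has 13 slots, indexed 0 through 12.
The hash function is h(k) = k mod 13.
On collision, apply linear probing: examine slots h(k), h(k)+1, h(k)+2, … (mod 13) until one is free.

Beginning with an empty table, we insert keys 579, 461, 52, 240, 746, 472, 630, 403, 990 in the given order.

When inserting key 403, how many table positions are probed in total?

2

579: h=7 -> slot 7
461: h=6 -> slot 6
52: h=0 -> slot 0
240: h=6, probe 6,7,8 -> slot 8
746: h=5 -> slot 5
472: h=4 -> slot 4
630: h=6, probe 6,7,8,9 -> slot 9
403: h=0, probe 0,1 -> slot 1
990: h=2 -> slot 2
Table: [52, 403, 990, ∅, 472, 746, 461, 579, 240, 630, ∅, ∅, ∅]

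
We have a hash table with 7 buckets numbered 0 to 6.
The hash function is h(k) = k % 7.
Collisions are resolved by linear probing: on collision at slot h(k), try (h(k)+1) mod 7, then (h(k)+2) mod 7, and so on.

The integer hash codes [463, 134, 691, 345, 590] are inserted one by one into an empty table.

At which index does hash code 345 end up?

3

463 hashes to 1; slot 1 is free → place at 1.
134 hashes to 1; 1 taken → place at 2.
691 hashes to 5; slot 5 is free → place at 5.
345 hashes to 2; 2 taken → place at 3.
590 hashes to 2; 2,3 taken → place at 4.
Table: [_, 463, 134, 345, 590, 691, _]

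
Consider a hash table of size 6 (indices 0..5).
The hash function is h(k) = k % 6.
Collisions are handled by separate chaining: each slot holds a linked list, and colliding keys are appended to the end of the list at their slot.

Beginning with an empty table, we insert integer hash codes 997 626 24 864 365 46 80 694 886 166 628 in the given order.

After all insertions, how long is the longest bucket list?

5

997 -> bucket 1
626 -> bucket 2
24 -> bucket 0
864 -> bucket 0 (collision)
365 -> bucket 5
46 -> bucket 4
80 -> bucket 2 (collision)
694 -> bucket 4 (collision)
886 -> bucket 4 (collision)
166 -> bucket 4 (collision)
628 -> bucket 4 (collision)
Final buckets:
0: 24 -> 864
1: 997
2: 626 -> 80
3: -
4: 46 -> 694 -> 886 -> 166 -> 628
5: 365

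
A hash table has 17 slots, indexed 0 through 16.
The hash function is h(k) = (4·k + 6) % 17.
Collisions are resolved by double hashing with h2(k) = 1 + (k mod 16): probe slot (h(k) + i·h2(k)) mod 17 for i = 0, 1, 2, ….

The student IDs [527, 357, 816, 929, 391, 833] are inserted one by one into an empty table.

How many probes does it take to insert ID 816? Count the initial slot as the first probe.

Insert 527: h=6, slot 6 empty → index 6.
Insert 357: h=6, h2=6, slot 6 occupied → index 12.
Insert 816: h=6, h2=1, slot 6 occupied → index 7.
Insert 929: h=16, slot 16 empty → index 16.
Insert 391: h=6, h2=8, slot 6 occupied → index 14.
Insert 833: h=6, h2=2, slot 6 occupied → index 8.
Table: [., ., ., ., ., ., 527, 816, 833, ., ., ., 357, ., 391, ., 929]

2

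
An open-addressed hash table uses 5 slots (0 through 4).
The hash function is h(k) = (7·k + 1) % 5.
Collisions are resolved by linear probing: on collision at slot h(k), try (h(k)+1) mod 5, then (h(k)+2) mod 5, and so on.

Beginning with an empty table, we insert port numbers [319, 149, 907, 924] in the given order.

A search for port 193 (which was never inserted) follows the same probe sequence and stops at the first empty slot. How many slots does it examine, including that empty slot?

2

319 hashes to 4; slot 4 is free → place at 4.
149 hashes to 4; 4 taken → place at 0.
907 hashes to 0; 0 taken → place at 1.
924 hashes to 4; 4,0,1 taken → place at 2.
Table: [149, 907, 924, _, 319]
Lookup 193: h=2, probe 2,3 → slot 3 empty, not found.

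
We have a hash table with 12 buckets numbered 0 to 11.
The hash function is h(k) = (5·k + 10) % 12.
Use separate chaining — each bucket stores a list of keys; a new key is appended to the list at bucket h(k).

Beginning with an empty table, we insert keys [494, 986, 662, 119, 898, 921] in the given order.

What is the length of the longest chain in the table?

3

494 → bucket 8
986 → bucket 8 (collision)
662 → bucket 8 (collision)
119 → bucket 5
898 → bucket 0
921 → bucket 7
Final buckets:
0: 898
1: -
2: -
3: -
4: -
5: 119
6: -
7: 921
8: 494 -> 986 -> 662
9: -
10: -
11: -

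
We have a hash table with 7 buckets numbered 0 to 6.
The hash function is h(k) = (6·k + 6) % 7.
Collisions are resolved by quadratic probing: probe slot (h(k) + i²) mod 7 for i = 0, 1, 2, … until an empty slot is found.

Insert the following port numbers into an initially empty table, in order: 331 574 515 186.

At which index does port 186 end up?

3

331 hashes to 4; slot 4 is free => place at 4.
574 hashes to 6; slot 6 is free => place at 6.
515 hashes to 2; slot 2 is free => place at 2.
186 hashes to 2; 2 taken => place at 3.
Table: [_, _, 515, 186, 331, _, 574]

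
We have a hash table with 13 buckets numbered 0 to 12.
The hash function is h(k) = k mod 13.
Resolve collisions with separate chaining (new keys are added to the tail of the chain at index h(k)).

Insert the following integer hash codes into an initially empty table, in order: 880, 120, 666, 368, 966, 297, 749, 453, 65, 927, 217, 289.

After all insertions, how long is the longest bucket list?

880 → bucket 9
120 → bucket 3
666 → bucket 3 (collision)
368 → bucket 4
966 → bucket 4 (collision)
297 → bucket 11
749 → bucket 8
453 → bucket 11 (collision)
65 → bucket 0
927 → bucket 4 (collision)
217 → bucket 9 (collision)
289 → bucket 3 (collision)
Final buckets:
0: 65
1: ∅
2: ∅
3: 120 -> 666 -> 289
4: 368 -> 966 -> 927
5: ∅
6: ∅
7: ∅
8: 749
9: 880 -> 217
10: ∅
11: 297 -> 453
12: ∅

3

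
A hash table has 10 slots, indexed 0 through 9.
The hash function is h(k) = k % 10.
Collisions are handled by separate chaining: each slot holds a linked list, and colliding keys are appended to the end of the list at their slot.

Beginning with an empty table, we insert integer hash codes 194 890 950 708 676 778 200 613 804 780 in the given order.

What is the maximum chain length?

4

Insert 194: h=4, bucket 4 empty → new chain.
Insert 890: h=0, bucket 0 empty → new chain.
Insert 950: h=0, bucket 0 nonempty → append to chain.
Insert 708: h=8, bucket 8 empty → new chain.
Insert 676: h=6, bucket 6 empty → new chain.
Insert 778: h=8, bucket 8 nonempty → append to chain.
Insert 200: h=0, bucket 0 nonempty → append to chain.
Insert 613: h=3, bucket 3 empty → new chain.
Insert 804: h=4, bucket 4 nonempty → append to chain.
Insert 780: h=0, bucket 0 nonempty → append to chain.
Final buckets:
0: 890 -> 950 -> 200 -> 780
1: _
2: _
3: 613
4: 194 -> 804
5: _
6: 676
7: _
8: 708 -> 778
9: _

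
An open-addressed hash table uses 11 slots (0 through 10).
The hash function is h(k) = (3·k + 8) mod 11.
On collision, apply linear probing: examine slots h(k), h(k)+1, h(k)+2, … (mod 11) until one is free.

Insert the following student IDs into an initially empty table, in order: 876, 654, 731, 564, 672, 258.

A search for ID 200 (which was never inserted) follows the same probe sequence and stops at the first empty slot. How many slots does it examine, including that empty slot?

876: h=7 -> slot 7
654: h=1 -> slot 1
731: h=1, probe 1,2 -> slot 2
564: h=6 -> slot 6
672: h=0 -> slot 0
258: h=1, probe 1,2,3 -> slot 3
Table: [672, 654, 731, 258, -, -, 564, 876, -, -, -]
Lookup 200: h=3, probe 3,4 → slot 4 empty, not found.

2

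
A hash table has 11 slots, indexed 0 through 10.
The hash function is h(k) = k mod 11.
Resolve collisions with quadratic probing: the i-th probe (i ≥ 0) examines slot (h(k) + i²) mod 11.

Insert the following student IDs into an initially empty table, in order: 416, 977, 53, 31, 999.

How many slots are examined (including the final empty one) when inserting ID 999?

5

416 hashes to 9; slot 9 is free -> place at 9.
977 hashes to 9; 9 taken -> place at 10.
53 hashes to 9; 9,10 taken -> place at 2.
31 hashes to 9; 9,10,2 taken -> place at 7.
999 hashes to 9; 9,10,2,7 taken -> place at 3.
Table: [—, —, 53, 999, —, —, —, 31, —, 416, 977]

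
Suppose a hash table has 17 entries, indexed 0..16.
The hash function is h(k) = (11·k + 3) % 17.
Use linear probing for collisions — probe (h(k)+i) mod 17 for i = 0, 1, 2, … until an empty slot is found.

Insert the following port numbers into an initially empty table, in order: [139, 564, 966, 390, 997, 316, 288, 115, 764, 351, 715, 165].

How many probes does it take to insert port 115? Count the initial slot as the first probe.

Insert 139: h=2, slot 2 empty → index 2.
Insert 564: h=2, slot 2 occupied → index 3.
Insert 966: h=4, slot 4 empty → index 4.
Insert 390: h=9, slot 9 empty → index 9.
Insert 997: h=5, slot 5 empty → index 5.
Insert 316: h=11, slot 11 empty → index 11.
Insert 288: h=9, slot 9 occupied → index 10.
Insert 115: h=10, slots 10,11 occupied → index 12.
Insert 764: h=9, slots 9,10,11,12 occupied → index 13.
Insert 351: h=5, slot 5 occupied → index 6.
Insert 715: h=14, slot 14 empty → index 14.
Insert 165: h=16, slot 16 empty → index 16.
Table: [-, -, 139, 564, 966, 997, 351, -, -, 390, 288, 316, 115, 764, 715, -, 165]

3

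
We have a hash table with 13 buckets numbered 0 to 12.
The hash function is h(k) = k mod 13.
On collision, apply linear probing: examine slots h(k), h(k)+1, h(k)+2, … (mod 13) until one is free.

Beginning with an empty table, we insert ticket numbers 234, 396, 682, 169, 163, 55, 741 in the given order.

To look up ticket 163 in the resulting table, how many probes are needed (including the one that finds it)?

234 hashes to 0; slot 0 is free → place at 0.
396 hashes to 6; slot 6 is free → place at 6.
682 hashes to 6; 6 taken → place at 7.
169 hashes to 0; 0 taken → place at 1.
163 hashes to 7; 7 taken → place at 8.
55 hashes to 3; slot 3 is free → place at 3.
741 hashes to 0; 0,1 taken → place at 2.
Table: [234, 169, 741, 55, _, _, 396, 682, 163, _, _, _, _]
Lookup 163: h=7, probe 7,8 → found at 8.

2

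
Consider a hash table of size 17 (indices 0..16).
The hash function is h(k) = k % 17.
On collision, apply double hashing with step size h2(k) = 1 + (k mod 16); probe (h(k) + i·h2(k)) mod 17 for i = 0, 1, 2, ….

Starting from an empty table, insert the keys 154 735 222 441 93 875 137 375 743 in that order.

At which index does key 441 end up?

154 hashes to 1; slot 1 is free => place at 1.
735 hashes to 4; slot 4 is free => place at 4.
222 hashes to 1, h2=15; 1 taken => place at 16.
441 hashes to 16, h2=10; 16 taken => place at 9.
93 hashes to 8; slot 8 is free => place at 8.
875 hashes to 8, h2=12; 8 taken => place at 3.
137 hashes to 1, h2=10; 1 taken => place at 11.
375 hashes to 1, h2=8; 1,9 taken => place at 0.
743 hashes to 12; slot 12 is free => place at 12.
Table: [375, 154, ., 875, 735, ., ., ., 93, 441, ., 137, 743, ., ., ., 222]

9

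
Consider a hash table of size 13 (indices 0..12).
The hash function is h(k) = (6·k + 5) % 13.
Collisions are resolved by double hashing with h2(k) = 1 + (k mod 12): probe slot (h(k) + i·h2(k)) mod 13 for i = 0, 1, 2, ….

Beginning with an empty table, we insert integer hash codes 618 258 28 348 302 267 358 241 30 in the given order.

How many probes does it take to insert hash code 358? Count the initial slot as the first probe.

4

618: h=8 → slot 8
258: h=6 → slot 6
28: h=4 → slot 4
348: h=0 → slot 0
302: h=10 → slot 10
267: h=8, h2=4, probe 8,12 → slot 12
358: h=8, h2=11, probe 8,6,4,2 → slot 2
241: h=8, h2=2, probe 8,10,12,1 → slot 1
30: h=3 → slot 3
Table: [348, 241, 358, 30, 28, _, 258, _, 618, _, 302, _, 267]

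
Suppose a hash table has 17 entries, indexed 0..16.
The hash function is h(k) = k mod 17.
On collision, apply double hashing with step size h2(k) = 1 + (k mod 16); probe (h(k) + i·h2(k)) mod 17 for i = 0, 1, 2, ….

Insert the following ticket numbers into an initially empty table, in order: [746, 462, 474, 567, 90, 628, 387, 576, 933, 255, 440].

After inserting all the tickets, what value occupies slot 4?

Insert 746: h=15, slot 15 empty -> index 15.
Insert 462: h=3, slot 3 empty -> index 3.
Insert 474: h=15, h2=11, slot 15 occupied -> index 9.
Insert 567: h=6, slot 6 empty -> index 6.
Insert 90: h=5, slot 5 empty -> index 5.
Insert 628: h=16, slot 16 empty -> index 16.
Insert 387: h=13, slot 13 empty -> index 13.
Insert 576: h=15, h2=1, slots 15,16 occupied -> index 0.
Insert 933: h=15, h2=6, slot 15 occupied -> index 4.
Insert 255: h=0, h2=16, slots 0,16,15 occupied -> index 14.
Insert 440: h=15, h2=9, slot 15 occupied -> index 7.
Table: [576, -, -, 462, 933, 90, 567, 440, -, 474, -, -, -, 387, 255, 746, 628]

933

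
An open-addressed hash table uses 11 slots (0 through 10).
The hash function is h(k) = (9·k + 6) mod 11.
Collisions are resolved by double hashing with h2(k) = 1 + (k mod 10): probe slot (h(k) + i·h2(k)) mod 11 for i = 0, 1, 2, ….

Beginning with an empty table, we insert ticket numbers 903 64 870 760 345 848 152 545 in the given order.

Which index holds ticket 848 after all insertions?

2

903 hashes to 4; slot 4 is free → place at 4.
64 hashes to 10; slot 10 is free → place at 10.
870 hashes to 4, h2=1; 4 taken → place at 5.
760 hashes to 4, h2=1; 4,5 taken → place at 6.
345 hashes to 9; slot 9 is free → place at 9.
848 hashes to 4, h2=9; 4 taken → place at 2.
152 hashes to 10, h2=3; 10,2,5 taken → place at 8.
545 hashes to 5, h2=6; 5 taken → place at 0.
Table: [545, _, 848, _, 903, 870, 760, _, 152, 345, 64]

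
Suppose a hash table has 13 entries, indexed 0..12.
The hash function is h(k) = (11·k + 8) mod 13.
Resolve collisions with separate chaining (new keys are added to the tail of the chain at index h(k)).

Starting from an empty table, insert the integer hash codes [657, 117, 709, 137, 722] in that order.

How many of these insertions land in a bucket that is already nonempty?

657 → bucket 7
117 → bucket 8
709 → bucket 7 (collision)
137 → bucket 7 (collision)
722 → bucket 7 (collision)
Final buckets:
0: .
1: .
2: .
3: .
4: .
5: .
6: .
7: 657 -> 709 -> 137 -> 722
8: 117
9: .
10: .
11: .
12: .

3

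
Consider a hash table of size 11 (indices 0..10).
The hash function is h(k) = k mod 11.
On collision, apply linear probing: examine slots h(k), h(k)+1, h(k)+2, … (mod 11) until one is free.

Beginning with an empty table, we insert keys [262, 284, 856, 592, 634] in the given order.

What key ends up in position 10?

284

262 hashes to 9; slot 9 is free → place at 9.
284 hashes to 9; 9 taken → place at 10.
856 hashes to 9; 9,10 taken → place at 0.
592 hashes to 9; 9,10,0 taken → place at 1.
634 hashes to 7; slot 7 is free → place at 7.
Table: [856, 592, _, _, _, _, _, 634, _, 262, 284]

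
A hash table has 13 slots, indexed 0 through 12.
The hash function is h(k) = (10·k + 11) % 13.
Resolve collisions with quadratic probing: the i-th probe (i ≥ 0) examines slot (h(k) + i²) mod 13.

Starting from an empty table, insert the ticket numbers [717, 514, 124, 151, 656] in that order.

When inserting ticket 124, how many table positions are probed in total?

2

717 hashes to 5; slot 5 is free -> place at 5.
514 hashes to 3; slot 3 is free -> place at 3.
124 hashes to 3; 3 taken -> place at 4.
151 hashes to 0; slot 0 is free -> place at 0.
656 hashes to 6; slot 6 is free -> place at 6.
Table: [151, -, -, 514, 124, 717, 656, -, -, -, -, -, -]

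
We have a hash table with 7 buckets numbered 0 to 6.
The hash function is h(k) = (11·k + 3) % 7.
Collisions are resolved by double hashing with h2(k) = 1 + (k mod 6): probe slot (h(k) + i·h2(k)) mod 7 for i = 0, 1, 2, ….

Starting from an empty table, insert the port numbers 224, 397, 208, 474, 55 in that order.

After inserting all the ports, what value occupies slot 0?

224: h=3 -> slot 3
397: h=2 -> slot 2
208: h=2, h2=5, probe 2,0 -> slot 0
474: h=2, h2=1, probe 2,3,4 -> slot 4
55: h=6 -> slot 6
Table: [208, ∅, 397, 224, 474, ∅, 55]

208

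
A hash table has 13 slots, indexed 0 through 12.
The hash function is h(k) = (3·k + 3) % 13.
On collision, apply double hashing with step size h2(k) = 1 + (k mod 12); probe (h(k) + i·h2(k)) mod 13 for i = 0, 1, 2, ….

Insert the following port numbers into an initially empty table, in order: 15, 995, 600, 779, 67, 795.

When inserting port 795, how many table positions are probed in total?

4

15: h=9 → slot 9
995: h=11 → slot 11
600: h=9, h2=1, probe 9,10 → slot 10
779: h=0 → slot 0
67: h=9, h2=8, probe 9,4 → slot 4
795: h=9, h2=4, probe 9,0,4,8 → slot 8
Table: [779, ∅, ∅, ∅, 67, ∅, ∅, ∅, 795, 15, 600, 995, ∅]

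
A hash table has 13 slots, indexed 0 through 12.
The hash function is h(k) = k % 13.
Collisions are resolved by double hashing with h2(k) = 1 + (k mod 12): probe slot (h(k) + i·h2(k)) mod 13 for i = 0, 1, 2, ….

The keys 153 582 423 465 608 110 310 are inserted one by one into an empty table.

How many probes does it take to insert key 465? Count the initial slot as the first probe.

4

Insert 153: h=10, slot 10 empty → index 10.
Insert 582: h=10, h2=7, slot 10 occupied → index 4.
Insert 423: h=7, slot 7 empty → index 7.
Insert 465: h=10, h2=10, slots 10,7,4 occupied → index 1.
Insert 608: h=10, h2=9, slot 10 occupied → index 6.
Insert 110: h=6, h2=3, slot 6 occupied → index 9.
Insert 310: h=11, slot 11 empty → index 11.
Table: [-, 465, -, -, 582, -, 608, 423, -, 110, 153, 310, -]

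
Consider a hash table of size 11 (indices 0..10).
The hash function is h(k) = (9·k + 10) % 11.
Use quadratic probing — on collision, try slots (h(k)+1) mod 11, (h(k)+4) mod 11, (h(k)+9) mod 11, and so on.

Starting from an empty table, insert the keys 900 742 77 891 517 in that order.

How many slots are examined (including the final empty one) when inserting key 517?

5

900: h=3 → slot 3
742: h=0 → slot 0
77: h=10 → slot 10
891: h=10, probe 10,0,3,8 → slot 8
517: h=10, probe 10,0,3,8,4 → slot 4
Table: [742, -, -, 900, 517, -, -, -, 891, -, 77]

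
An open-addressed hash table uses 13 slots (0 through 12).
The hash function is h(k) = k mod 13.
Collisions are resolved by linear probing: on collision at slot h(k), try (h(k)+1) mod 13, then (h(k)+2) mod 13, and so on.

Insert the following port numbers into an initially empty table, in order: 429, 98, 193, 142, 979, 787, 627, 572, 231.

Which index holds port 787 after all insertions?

8

Insert 429: h=0, slot 0 empty → index 0.
Insert 98: h=7, slot 7 empty → index 7.
Insert 193: h=11, slot 11 empty → index 11.
Insert 142: h=12, slot 12 empty → index 12.
Insert 979: h=4, slot 4 empty → index 4.
Insert 787: h=7, slot 7 occupied → index 8.
Insert 627: h=3, slot 3 empty → index 3.
Insert 572: h=0, slot 0 occupied → index 1.
Insert 231: h=10, slot 10 empty → index 10.
Table: [429, 572, —, 627, 979, —, —, 98, 787, —, 231, 193, 142]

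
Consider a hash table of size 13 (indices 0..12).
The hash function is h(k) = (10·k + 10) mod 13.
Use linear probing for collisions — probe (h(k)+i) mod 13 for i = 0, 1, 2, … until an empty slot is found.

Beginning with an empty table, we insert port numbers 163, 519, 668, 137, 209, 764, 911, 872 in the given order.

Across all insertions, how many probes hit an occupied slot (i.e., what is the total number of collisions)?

6

163: h=2 -> slot 2
519: h=0 -> slot 0
668: h=8 -> slot 8
137: h=2, probe 2,3 -> slot 3
209: h=7 -> slot 7
764: h=6 -> slot 6
911: h=7, probe 7,8,9 -> slot 9
872: h=7, probe 7,8,9,10 -> slot 10
Table: [519, —, 163, 137, —, —, 764, 209, 668, 911, 872, —, —]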